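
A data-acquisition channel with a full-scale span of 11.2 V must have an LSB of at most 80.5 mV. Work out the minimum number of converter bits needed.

Number of steps required ≥ 11.2 V / 80.5 mV = 139.13.
Need 2^N ≥ 139.13; 2^7 = 128, 2^8 = 256.
Minimum N = 8.

8 bits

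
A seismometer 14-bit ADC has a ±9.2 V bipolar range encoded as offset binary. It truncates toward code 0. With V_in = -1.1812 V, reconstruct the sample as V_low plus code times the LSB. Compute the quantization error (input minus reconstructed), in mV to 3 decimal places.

LSB = 18.4/2^14 = 1.123 mV.
Scaled input = 7140.2184 LSBs, so code = 7140.
Reconstructed: -1.1814453 V.
Difference: 0.000245312 V → 0.245 mV.

0.245 mV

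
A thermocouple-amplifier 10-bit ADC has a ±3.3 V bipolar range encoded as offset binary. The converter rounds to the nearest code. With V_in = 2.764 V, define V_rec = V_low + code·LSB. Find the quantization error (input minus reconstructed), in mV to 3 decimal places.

One LSB is 6.6 V / 1024 = 6.445 mV.
Scaled input = 940.8388 LSBs, so code = 941.
Code 941 maps back to (−3.3) + 941×0.00644531 V = 2.7650391 V.
Difference: -0.00103906 V → -1.039 mV.

-1.039 mV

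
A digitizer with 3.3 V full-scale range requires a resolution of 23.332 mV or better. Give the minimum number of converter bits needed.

8 bits

Number of steps required ≥ 3.3 V / 23.332 mV = 141.44.
Need 2^N ≥ 141.44; 2^7 = 128, 2^8 = 256.
Minimum N = 8.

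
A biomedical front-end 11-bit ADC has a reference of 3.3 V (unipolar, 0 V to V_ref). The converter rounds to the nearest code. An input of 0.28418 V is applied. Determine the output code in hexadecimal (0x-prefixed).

LSB = 3.3 V / 2048 = 1.611 mV.
(0.28418 − 0) / 0.00161133 = 176.364 LSBs.
So the output code is 176.
In hexadecimal (0x-prefixed): 0xB0.

code 0xB0 (decimal 176)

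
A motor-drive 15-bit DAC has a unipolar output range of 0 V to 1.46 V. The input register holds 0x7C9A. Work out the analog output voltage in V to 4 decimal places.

1.4212 V

LSB = 1.46 V / 2^15 = 44.56 µV.
Code 0x7C9A = 31898 decimal.
V_out = 0 + 31898 × 4.45557e-05 V = 1.42124 V.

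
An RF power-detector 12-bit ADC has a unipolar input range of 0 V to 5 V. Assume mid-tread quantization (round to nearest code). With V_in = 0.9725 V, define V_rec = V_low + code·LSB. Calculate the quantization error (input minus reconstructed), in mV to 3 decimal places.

Step size: 5 V ÷ 2^12 = 1.221 mV.
(0.9725 − 0)/0.0012207 = 796.6720; round gives code 797.
Reconstructed: 0.97290039 V.
Error = 0.9725 − 0.97290039 = -0.000400391 V = -0.400 mV.

-0.400 mV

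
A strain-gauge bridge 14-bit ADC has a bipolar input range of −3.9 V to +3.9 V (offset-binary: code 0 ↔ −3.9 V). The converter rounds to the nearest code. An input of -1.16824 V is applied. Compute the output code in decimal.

code 5738

With 16384 levels over 7.8 V, one step is 476.07 µV.
(V_in − V_low)/LSB = (-1.16824 − (−3.9)) / 0.000476074 = 5738.097.
Round → code 5738.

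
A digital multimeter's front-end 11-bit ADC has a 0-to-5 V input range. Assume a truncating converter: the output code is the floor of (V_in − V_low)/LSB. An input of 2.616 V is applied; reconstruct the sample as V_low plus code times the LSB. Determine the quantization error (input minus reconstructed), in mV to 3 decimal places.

One LSB is 5 V / 2048 = 2.441 mV.
(2.616 − 0)/0.00244141 = 1071.5136; ⌊·⌋ gives code 1071.
Reconstructed: 2.6147461 V.
Error = 2.616 − 2.6147461 = 0.00125391 V = 1.254 mV.

1.254 mV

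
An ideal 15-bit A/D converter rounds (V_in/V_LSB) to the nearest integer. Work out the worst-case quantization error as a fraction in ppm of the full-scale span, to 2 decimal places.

Rounding → worst-case error = ½ LSB = V_FS/2^16, so 1e+06/65536 = 15.2588 ppm of full scale.

15.26 ppm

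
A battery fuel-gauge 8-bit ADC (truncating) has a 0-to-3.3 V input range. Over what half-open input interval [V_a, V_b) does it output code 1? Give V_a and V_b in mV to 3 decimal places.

[12.891 mV, 25.781 mV)

LSB = 3.3/2^8 = 12.891 mV.
V_a = V_low + 1·LSB = 0.0128906 V; V_b = V_low + 2·LSB = 0.0257812 V.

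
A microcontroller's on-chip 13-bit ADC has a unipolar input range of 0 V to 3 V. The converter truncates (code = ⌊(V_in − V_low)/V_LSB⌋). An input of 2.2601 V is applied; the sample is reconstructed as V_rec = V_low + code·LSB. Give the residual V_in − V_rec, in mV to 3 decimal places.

One LSB is 3 V / 8192 = 366.21 µV.
(V_in − V_low)/LSB = (2.2601 − 0)/0.000366211 = 6171.5797 → code 6171 (floor).
V_rec = 0 + 6171·0.000366211 = 2.2598877 V.
Difference: 0.000212305 V → 0.212 mV.

0.212 mV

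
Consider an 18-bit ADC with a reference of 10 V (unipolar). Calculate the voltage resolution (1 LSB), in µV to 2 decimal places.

38.15 µV

Full-scale span = 10 V.
LSB = 10 / 2^18 = 10 / 262144 = 3.8147e-05 V = 38.15 µV.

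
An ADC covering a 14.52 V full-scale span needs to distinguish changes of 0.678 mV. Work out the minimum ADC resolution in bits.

15 bits

Number of steps required ≥ 14.52 V / 0.678 mV = 21415.93.
Need 2^N ≥ 21415.93; 2^14 = 16384, 2^15 = 32768.
Minimum N = 15.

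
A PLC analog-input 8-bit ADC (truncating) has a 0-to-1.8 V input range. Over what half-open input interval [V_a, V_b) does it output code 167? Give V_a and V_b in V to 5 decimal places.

[1.17422 V, 1.18125 V)

LSB = 1.8/2^8 = 7.031 mV.
V_a = V_low + 167·LSB = 1.17422 V; V_b = V_low + 168·LSB = 1.18125 V.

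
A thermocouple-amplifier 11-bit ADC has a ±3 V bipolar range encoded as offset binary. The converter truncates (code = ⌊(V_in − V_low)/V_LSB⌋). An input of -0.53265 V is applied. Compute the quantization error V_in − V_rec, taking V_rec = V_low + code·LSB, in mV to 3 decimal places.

Step size: 6 V ÷ 2^11 = 2.930 mV.
Scaled input = 842.1888 LSBs, so code = 842.
V_rec = (−3) + 842·0.00292969 = -0.53320312 V.
Error = -0.53265 − (−0.53320312) = 0.000553125 V = 0.553 mV.

0.553 mV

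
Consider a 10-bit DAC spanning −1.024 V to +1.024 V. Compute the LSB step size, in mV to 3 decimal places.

Full-scale span = 2.048 V.
LSB = 2.048 / 2^10 = 2.048 / 1024 = 0.002 V = 2.000 mV.

2.000 mV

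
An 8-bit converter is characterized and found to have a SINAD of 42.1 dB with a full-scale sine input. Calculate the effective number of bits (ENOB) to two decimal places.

6.70 bits

ENOB = (SINAD − 1.76) / 6.02 = (42.1 − 1.76)/6.02 = 6.701.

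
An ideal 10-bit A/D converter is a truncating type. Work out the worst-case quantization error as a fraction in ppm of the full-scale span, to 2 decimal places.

Truncating → worst-case error = 1 LSB = V_FS/2^10, so 1e+06/1024 = 976.562 ppm of full scale.

976.56 ppm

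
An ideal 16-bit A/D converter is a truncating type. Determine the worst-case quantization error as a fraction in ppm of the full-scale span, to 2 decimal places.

Truncating → worst-case error = 1 LSB = V_FS/2^16, so 1e+06/65536 = 15.2588 ppm of full scale.

15.26 ppm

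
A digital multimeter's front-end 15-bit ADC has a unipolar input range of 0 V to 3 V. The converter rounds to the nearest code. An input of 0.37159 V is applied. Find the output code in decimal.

Full-scale span = 3 V; LSB = 3/2^15 = 91.55 µV.
Input sits at 4058.754 steps above V_low.
round(4058.754) = 4059.

code 4059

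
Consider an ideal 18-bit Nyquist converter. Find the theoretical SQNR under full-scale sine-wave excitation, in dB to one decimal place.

SNR ≈ 6.02·N + 1.76 dB = 6.02·18 + 1.76 = 110.12 dB.

110.1 dB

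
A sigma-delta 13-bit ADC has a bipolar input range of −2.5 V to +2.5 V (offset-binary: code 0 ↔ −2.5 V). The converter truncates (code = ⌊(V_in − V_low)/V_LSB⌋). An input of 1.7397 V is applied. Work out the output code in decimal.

LSB = 5 V / 8192 = 0.610 mV.
(1.7397 − (−2.5)) / 0.000610352 = 6946.324 LSBs.
So the output code is 6946.

code 6946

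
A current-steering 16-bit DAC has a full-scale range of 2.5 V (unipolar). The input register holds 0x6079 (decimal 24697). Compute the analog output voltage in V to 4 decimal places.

0.9421 V

LSB = 2.5 V / 2^16 = 38.15 µV.
Code 0x6079 = 24697 decimal.
V_out = 0 + 24697 × 3.8147e-05 V = 0.942116 V.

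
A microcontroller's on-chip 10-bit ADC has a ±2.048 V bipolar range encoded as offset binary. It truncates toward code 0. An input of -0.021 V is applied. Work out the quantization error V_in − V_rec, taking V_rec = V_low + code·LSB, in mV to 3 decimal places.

LSB = 4.096/2^10 = 4.000 mV.
(V_in − V_low)/LSB = (-0.021 − (−2.048))/0.004 = 506.7500 → code 506 (floor).
V_rec = (−2.048) + 506·0.004 = -0.024 V.
V_in − V_rec = 0.003 V = 3.000 mV.

3.000 mV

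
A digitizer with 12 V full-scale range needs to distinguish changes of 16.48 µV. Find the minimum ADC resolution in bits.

20 bits

Number of steps required ≥ 12 V / 16.48 µV = 728155.34.
Need 2^N ≥ 728155.34; 2^19 = 524288, 2^20 = 1048576.
Minimum N = 20.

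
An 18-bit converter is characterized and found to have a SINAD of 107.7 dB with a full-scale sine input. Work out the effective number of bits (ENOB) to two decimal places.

ENOB = (SINAD − 1.76) / 6.02 = (107.7 − 1.76)/6.02 = 17.598.

17.60 bits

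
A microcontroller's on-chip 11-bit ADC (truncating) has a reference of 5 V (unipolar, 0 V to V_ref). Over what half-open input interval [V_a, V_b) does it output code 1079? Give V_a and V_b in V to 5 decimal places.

LSB = 5/2^11 = 2.441 mV.
V_a = V_low + 1079·LSB = 2.63428 V; V_b = V_low + 1080·LSB = 2.63672 V.

[2.63428 V, 2.63672 V)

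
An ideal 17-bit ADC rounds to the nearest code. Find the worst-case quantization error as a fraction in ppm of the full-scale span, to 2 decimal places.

Rounding → worst-case error = ½ LSB = V_FS/2^18, so 1e+06/262144 = 3.8147 ppm of full scale.

3.81 ppm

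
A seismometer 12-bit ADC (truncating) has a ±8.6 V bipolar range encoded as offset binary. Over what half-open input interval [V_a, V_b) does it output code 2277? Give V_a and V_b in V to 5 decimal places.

LSB = 17.2/2^12 = 4.199 mV.
V_a = V_low + 2277·LSB = 0.961621 V; V_b = V_low + 2278·LSB = 0.96582 V.

[0.96162 V, 0.96582 V)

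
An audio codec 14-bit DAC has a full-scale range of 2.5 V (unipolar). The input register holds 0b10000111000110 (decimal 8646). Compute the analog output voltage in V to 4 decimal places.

LSB = 2.5 V / 2^14 = 152.59 µV.
Code 0b10000111000110 = 8646 decimal.
V_out = 0 + 8646 × 0.000152588 V = 1.31927 V.

1.3193 V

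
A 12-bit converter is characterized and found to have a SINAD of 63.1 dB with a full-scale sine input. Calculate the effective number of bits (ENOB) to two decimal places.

ENOB = (SINAD − 1.76) / 6.02 = (63.1 − 1.76)/6.02 = 10.189.

10.19 bits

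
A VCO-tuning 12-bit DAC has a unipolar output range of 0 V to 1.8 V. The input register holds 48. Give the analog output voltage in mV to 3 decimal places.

21.094 mV

LSB = 1.8 V / 2^12 = 439.45 µV.
V_out = 0 + 48 × 0.000439453 V = 0.0210938 V.
= 21.094 mV.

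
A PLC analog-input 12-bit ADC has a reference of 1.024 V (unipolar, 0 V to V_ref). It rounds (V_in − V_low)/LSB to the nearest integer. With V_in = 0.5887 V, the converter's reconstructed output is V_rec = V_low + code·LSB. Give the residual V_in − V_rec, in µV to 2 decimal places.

-50.00 µV

Step size: 1.024 V ÷ 2^12 = 250.00 µV.
(V_in − V_low)/LSB = (0.5887 − 0)/0.00025 = 2354.8000 → code 2355 (round).
V_rec = 0 + 2355·0.00025 = 0.58875 V.
Difference: -5e-05 V → -50.00 µV.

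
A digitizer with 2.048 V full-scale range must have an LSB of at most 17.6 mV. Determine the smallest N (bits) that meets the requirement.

7 bits

Number of steps required ≥ 2.048 V / 17.6 mV = 116.36.
Need 2^N ≥ 116.36; 2^6 = 64, 2^7 = 128.
Minimum N = 7.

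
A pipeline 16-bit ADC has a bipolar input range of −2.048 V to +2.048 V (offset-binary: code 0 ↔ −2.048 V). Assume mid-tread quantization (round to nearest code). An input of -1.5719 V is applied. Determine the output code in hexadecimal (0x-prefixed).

Full-scale span = 4.096 V; LSB = 4.096/2^16 = 62.50 µV.
(-1.5719 − (−2.048)) / 6.25e-05 = 7617.600 LSBs.
round(7617.600) = 7618.
In hexadecimal (0x-prefixed): 0x1DC2.

code 0x1DC2 (decimal 7618)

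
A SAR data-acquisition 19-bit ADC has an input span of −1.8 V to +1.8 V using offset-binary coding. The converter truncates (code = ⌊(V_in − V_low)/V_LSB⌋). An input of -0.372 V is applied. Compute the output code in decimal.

Full-scale span = 3.6 V; LSB = 3.6/2^19 = 6.87 µV.
(-0.372 − (−1.8)) / 6.86646e-06 = 207967.573 LSBs.
So the output code is 207967.

code 207967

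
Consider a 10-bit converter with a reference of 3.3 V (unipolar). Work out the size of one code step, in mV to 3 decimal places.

Full-scale span = 3.3 V.
LSB = 3.3 / 2^10 = 3.3 / 1024 = 0.00322266 V = 3.223 mV.

3.223 mV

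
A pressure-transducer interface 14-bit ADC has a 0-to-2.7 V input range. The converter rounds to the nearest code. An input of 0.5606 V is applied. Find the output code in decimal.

Full-scale span = 2.7 V; LSB = 2.7/2^14 = 164.79 µV.
(0.5606 − 0) / 0.000164795 = 3401.804 LSBs.
Round → code 3402.

code 3402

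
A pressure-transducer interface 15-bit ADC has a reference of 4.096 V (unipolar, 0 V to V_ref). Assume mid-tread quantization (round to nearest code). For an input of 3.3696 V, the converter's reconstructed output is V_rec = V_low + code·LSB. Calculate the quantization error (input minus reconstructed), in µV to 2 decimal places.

-25.00 µV

LSB = 4.096/2^15 = 125.00 µV.
Scaled input = 26956.8000 LSBs, so code = 26957.
Code 26957 maps back to 0 + 26957×0.000125 V = 3.369625 V.
Difference: -2.5e-05 V → -25.00 µV.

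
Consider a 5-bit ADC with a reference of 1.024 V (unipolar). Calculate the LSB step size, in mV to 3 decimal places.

Full-scale span = 1.024 V.
LSB = 1.024 / 2^5 = 1.024 / 32 = 0.032 V = 32.000 mV.

32.000 mV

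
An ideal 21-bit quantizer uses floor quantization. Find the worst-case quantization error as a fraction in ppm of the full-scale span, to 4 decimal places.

0.4768 ppm

Truncating → worst-case error = 1 LSB = V_FS/2^21, so 1e+06/2097152 = 0.476837 ppm of full scale.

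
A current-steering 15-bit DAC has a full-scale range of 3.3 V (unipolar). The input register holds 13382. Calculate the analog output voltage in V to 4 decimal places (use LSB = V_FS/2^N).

LSB = 3.3 V / 2^15 = 100.71 µV.
V_out = 0 + 13382 × 0.000100708 V = 1.34767 V.

1.3477 V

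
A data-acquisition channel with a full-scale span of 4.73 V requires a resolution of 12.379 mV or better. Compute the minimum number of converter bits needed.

9 bits

Number of steps required ≥ 4.73 V / 12.379 mV = 382.10.
Need 2^N ≥ 382.10; 2^8 = 256, 2^9 = 512.
Minimum N = 9.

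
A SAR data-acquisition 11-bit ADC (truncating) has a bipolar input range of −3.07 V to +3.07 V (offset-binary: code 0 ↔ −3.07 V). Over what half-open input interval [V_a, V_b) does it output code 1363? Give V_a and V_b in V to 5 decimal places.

LSB = 6.14/2^11 = 2.998 mV.
V_a = V_low + 1363·LSB = 1.01634 V; V_b = V_low + 1364·LSB = 1.01934 V.

[1.01634 V, 1.01934 V)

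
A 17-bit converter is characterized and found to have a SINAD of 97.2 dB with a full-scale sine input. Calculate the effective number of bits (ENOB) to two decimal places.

ENOB = (SINAD − 1.76) / 6.02 = (97.2 − 1.76)/6.02 = 15.854.

15.85 bits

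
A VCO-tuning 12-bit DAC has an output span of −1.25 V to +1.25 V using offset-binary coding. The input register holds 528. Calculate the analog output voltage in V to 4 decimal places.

LSB = 2.5 V / 2^12 = 0.610 mV.
V_out = (−1.25) + 528 × 0.000610352 V = -0.927734 V.

-0.9277 V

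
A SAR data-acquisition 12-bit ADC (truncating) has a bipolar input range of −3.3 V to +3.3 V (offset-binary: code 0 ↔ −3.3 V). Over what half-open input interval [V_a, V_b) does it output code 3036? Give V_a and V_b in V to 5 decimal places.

LSB = 6.6/2^12 = 1.611 mV.
V_a = V_low + 3036·LSB = 1.59199 V; V_b = V_low + 3037·LSB = 1.5936 V.

[1.59199 V, 1.59360 V)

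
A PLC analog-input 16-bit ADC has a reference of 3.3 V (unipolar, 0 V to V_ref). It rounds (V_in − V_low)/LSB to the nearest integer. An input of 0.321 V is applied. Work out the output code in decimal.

With 65536 levels over 3.3 V, one step is 50.35 µV.
(0.321 − 0) / 5.0354e-05 = 6374.865 LSBs.
So the output code is 6375.

code 6375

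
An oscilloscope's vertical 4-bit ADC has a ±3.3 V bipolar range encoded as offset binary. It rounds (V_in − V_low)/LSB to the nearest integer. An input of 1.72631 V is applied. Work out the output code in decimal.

code 12

With 16 levels over 6.6 V, one step is 412.500 mV.
(V_in − V_low)/LSB = (1.72631 − (−3.3)) / 0.4125 = 12.185.
round(12.185) = 12.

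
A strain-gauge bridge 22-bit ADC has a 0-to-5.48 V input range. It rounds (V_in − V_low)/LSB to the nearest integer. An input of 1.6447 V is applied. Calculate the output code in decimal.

LSB = 5.48 V / 4194304 = 1.31 µV.
(1.6447 − 0) / 1.30653e-06 = 1258826.969 LSBs.
round(1258826.969) = 1258827.

code 1258827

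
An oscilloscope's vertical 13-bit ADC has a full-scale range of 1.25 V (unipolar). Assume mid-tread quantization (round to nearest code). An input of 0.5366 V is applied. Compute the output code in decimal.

code 3517

With 8192 levels over 1.25 V, one step is 152.59 µV.
(V_in − V_low)/LSB = (0.5366 − 0) / 0.000152588 = 3516.662.
So the output code is 3517.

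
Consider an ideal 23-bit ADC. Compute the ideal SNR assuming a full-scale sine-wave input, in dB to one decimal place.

SNR ≈ 6.02·N + 1.76 dB = 6.02·23 + 1.76 = 140.22 dB.

140.2 dB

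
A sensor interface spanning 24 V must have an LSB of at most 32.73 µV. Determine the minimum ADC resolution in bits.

Number of steps required ≥ 24 V / 32.73 µV = 733272.23.
Need 2^N ≥ 733272.23; 2^19 = 524288, 2^20 = 1048576.
Minimum N = 20.

20 bits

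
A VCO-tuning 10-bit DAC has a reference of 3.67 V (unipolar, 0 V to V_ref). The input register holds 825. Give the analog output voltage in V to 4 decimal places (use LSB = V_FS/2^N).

LSB = 3.67 V / 2^10 = 3.584 mV.
V_out = 0 + 825 × 0.00358398 V = 2.95679 V.

2.9568 V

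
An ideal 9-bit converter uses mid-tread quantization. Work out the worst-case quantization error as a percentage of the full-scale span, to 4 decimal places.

Rounding → worst-case error = ½ LSB = V_FS/2^10, so 100/1024 = 0.0976562 % of full scale.

0.0977 %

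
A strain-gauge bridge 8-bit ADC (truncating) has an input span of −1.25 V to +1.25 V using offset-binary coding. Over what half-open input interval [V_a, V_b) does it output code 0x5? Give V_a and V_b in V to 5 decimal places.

[-1.20117 V, -1.19141 V)

LSB = 2.5/2^8 = 9.766 mV.
Code 0x5 = 5 decimal.
V_a = V_low + 5·LSB = -1.20117 V; V_b = V_low + 6·LSB = -1.19141 V.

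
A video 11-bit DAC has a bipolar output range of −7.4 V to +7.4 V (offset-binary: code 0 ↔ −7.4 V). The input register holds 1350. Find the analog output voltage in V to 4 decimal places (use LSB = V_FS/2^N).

2.3559 V

LSB = 14.8 V / 2^11 = 7.227 mV.
V_out = (−7.4) + 1350 × 0.00722656 V = 2.35586 V.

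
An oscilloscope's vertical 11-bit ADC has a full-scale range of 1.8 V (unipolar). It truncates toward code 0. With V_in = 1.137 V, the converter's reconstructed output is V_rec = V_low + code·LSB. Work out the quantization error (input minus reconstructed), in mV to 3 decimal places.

Step size: 1.8 V ÷ 2^11 = 0.879 mV.
(V_in − V_low)/LSB = (1.137 − 0)/0.000878906 = 1293.6533 → code 1293 (floor).
V_rec = 0 + 1293·0.000878906 = 1.1364258 V.
Error = 1.137 − 1.1364258 = 0.000574219 V = 0.574 mV.

0.574 mV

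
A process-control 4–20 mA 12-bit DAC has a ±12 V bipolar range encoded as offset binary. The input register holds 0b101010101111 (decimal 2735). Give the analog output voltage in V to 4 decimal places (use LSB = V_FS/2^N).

4.0254 V

LSB = 24 V / 2^12 = 5.859 mV.
Code 0b101010101111 = 2735 decimal.
V_out = (−12) + 2735 × 0.00585938 V = 4.02539 V.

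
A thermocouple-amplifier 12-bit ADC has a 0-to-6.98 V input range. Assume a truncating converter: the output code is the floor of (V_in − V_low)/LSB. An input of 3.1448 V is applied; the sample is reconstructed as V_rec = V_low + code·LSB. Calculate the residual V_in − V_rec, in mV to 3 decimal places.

Step size: 6.98 V ÷ 2^12 = 1.704 mV.
Scaled input = 1845.4299 LSBs, so code = 1845.
Code 1845 maps back to 0 + 1845×0.0017041 V = 3.1440674 V.
Difference: 0.000732617 V → 0.733 mV.

0.733 mV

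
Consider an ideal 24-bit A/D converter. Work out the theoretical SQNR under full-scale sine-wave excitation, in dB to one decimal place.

146.2 dB

SNR ≈ 6.02·N + 1.76 dB = 6.02·24 + 1.76 = 146.24 dB.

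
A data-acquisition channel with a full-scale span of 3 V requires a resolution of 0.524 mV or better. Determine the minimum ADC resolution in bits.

13 bits

Number of steps required ≥ 3 V / 0.524 mV = 5725.19.
Need 2^N ≥ 5725.19; 2^12 = 4096, 2^13 = 8192.
Minimum N = 13.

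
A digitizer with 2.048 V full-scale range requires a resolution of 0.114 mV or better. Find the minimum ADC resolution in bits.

15 bits

Number of steps required ≥ 2.048 V / 0.114 mV = 17964.91.
Need 2^N ≥ 17964.91; 2^14 = 16384, 2^15 = 32768.
Minimum N = 15.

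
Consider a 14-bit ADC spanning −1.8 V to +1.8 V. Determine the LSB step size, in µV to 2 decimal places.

Full-scale span = 3.6 V.
LSB = 3.6 / 2^14 = 3.6 / 16384 = 0.000219727 V = 219.73 µV.

219.73 µV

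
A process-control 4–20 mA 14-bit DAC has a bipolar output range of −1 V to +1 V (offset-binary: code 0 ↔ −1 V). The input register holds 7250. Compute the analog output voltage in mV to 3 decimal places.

-114.990 mV

LSB = 2 V / 2^14 = 122.07 µV.
V_out = (−1) + 7250 × 0.00012207 V = -0.11499 V.
= -114.990 mV.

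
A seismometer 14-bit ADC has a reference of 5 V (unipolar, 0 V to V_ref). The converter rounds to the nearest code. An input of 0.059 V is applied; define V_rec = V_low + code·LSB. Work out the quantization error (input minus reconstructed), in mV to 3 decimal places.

0.101 mV

LSB = 5/2^14 = 305.18 µV.
Scaled input = 193.3312 LSBs, so code = 193.
V_rec = 0 + 193·0.000305176 = 0.058898926 V.
Difference: 0.000101074 V → 0.101 mV.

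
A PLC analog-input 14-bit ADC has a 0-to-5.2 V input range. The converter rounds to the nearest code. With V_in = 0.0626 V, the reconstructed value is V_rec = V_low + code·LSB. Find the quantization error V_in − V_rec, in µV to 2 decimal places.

One LSB is 5.2 V / 16384 = 317.38 µV.
(V_in − V_low)/LSB = (0.0626 − 0)/0.000317383 = 197.2382 → code 197 (round).
V_rec = 0 + 197·0.000317383 = 0.062524414 V.
Error = 0.0626 − 0.062524414 = 7.55859e-05 V = 75.59 µV.

75.59 µV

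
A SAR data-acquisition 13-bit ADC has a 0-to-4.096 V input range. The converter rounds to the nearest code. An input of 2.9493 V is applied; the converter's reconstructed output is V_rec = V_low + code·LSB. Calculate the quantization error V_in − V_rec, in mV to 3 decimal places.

-0.200 mV

LSB = 4.096/2^13 = 0.500 mV.
(2.9493 − 0)/0.0005 = 5898.6000; round gives code 5899.
Reconstructed: 2.9495 V.
Difference: -0.0002 V → -0.200 mV.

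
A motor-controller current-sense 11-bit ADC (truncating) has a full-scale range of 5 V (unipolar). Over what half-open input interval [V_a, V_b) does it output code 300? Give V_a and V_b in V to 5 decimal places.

[0.73242 V, 0.73486 V)

LSB = 5/2^11 = 2.441 mV.
V_a = V_low + 300·LSB = 0.732422 V; V_b = V_low + 301·LSB = 0.734863 V.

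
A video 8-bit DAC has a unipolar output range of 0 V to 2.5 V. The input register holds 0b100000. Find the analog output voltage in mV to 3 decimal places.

312.500 mV

LSB = 2.5 V / 2^8 = 9.766 mV.
Code 0b100000 = 32 decimal.
V_out = 0 + 32 × 0.00976562 V = 0.3125 V.
= 312.500 mV.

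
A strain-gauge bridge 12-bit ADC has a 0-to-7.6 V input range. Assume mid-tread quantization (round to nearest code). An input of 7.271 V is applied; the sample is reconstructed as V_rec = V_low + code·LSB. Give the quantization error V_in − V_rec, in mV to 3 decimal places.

LSB = 7.6/2^12 = 1.855 mV.
Scaled input = 3918.6863 LSBs, so code = 3919.
V_rec = 0 + 3919·0.00185547 = 7.271582 V.
Difference: -0.000582031 V → -0.582 mV.

-0.582 mV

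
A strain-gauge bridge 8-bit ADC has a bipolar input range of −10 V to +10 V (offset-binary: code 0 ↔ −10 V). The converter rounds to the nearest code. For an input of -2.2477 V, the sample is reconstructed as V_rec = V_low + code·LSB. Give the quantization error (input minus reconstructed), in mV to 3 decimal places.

Step size: 20 V ÷ 2^8 = 78.125 mV.
Scaled input = 99.2294 LSBs, so code = 99.
V_rec = (−10) + 99·0.078125 = -2.265625 V.
V_in − V_rec = 0.017925 V = 17.925 mV.

17.925 mV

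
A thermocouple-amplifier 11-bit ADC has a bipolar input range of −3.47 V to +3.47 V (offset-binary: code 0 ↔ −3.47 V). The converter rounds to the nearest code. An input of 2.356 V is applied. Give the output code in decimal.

code 1719

Full-scale span = 6.94 V; LSB = 6.94/2^11 = 3.389 mV.
(2.356 − (−3.47)) / 0.00338867 = 1719.258 LSBs.
round(1719.258) = 1719.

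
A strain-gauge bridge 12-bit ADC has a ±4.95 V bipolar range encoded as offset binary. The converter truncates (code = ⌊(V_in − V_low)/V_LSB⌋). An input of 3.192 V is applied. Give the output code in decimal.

With 4096 levels over 9.9 V, one step is 2.417 mV.
(V_in − V_low)/LSB = (3.192 − (−4.95)) / 0.00241699 = 3368.650.
⌊·⌋(3368.650) = 3368.

code 3368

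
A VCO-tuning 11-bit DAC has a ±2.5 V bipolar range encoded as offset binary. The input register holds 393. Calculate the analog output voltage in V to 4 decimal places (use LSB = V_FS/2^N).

LSB = 5 V / 2^11 = 2.441 mV.
V_out = (−2.5) + 393 × 0.00244141 V = -1.54053 V.

-1.5405 V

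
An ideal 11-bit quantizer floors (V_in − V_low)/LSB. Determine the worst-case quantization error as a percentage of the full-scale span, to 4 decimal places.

0.0488 %

Truncating → worst-case error = 1 LSB = V_FS/2^11, so 100/2048 = 0.0488281 % of full scale.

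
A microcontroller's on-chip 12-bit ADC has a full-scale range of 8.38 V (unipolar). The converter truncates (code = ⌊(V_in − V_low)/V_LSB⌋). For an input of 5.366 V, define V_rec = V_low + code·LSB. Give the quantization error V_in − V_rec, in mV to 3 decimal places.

1.654 mV

LSB = 8.38/2^12 = 2.046 mV.
(5.366 − 0)/0.0020459 = 2622.8086; ⌊·⌋ gives code 2622.
V_rec = 0 + 2622·0.0020459 = 5.3643457 V.
V_in − V_rec = 0.0016543 V = 1.654 mV.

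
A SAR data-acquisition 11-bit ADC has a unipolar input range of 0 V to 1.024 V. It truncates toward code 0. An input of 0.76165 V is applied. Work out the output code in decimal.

Full-scale span = 1.024 V; LSB = 1.024/2^11 = 0.500 mV.
(0.76165 − 0) / 0.0005 = 1523.300 LSBs.
So the output code is 1523.

code 1523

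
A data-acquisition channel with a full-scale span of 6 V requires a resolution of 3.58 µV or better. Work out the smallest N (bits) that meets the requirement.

Number of steps required ≥ 6 V / 3.58 µV = 1675977.65.
Need 2^N ≥ 1675977.65; 2^20 = 1048576, 2^21 = 2097152.
Minimum N = 21.

21 bits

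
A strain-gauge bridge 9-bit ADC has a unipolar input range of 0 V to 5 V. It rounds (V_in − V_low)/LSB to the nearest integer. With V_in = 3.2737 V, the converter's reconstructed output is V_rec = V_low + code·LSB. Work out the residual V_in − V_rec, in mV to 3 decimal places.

LSB = 5/2^9 = 9.766 mV.
(V_in − V_low)/LSB = (3.2737 − 0)/0.00976562 = 335.2269 → code 335 (round).
Reconstructed: 3.2714844 V.
Difference: 0.00221563 V → 2.216 mV.

2.216 mV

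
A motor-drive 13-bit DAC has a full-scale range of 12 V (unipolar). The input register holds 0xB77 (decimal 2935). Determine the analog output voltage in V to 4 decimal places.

LSB = 12 V / 2^13 = 1.465 mV.
Code 0xB77 = 2935 decimal.
V_out = 0 + 2935 × 0.00146484 V = 4.29932 V.

4.2993 V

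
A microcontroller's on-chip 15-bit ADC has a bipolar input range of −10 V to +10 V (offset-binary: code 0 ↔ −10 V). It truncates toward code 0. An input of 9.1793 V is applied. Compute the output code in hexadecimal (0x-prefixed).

code 0x7ABF (decimal 31423)

Full-scale span = 20 V; LSB = 20/2^15 = 0.610 mV.
(9.1793 − (−10)) / 0.000610352 = 31423.365 LSBs.
⌊·⌋(31423.365) = 31423.
In hexadecimal (0x-prefixed): 0x7ABF.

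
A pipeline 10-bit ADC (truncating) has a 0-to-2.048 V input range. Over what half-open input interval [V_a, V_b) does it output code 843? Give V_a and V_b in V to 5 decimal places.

[1.68600 V, 1.68800 V)

LSB = 2.048/2^10 = 2.000 mV.
V_a = V_low + 843·LSB = 1.686 V; V_b = V_low + 844·LSB = 1.688 V.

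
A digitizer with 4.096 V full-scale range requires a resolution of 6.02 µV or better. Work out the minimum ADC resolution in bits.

20 bits

Number of steps required ≥ 4.096 V / 6.02 µV = 680398.67.
Need 2^N ≥ 680398.67; 2^19 = 524288, 2^20 = 1048576.
Minimum N = 20.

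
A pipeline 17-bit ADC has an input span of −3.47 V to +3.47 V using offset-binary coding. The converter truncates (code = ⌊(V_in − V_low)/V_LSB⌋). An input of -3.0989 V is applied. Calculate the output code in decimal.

code 7008

LSB = 6.94 V / 131072 = 52.95 µV.
Input sits at 7008.764 steps above V_low.
Floor → code 7008.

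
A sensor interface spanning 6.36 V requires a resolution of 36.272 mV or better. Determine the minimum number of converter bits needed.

8 bits

Number of steps required ≥ 6.36 V / 36.272 mV = 175.34.
Need 2^N ≥ 175.34; 2^7 = 128, 2^8 = 256.
Minimum N = 8.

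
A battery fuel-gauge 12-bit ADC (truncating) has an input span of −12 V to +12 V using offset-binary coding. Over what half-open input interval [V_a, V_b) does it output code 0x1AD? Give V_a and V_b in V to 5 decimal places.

[-9.48633 V, -9.48047 V)

LSB = 24/2^12 = 5.859 mV.
Code 0x1AD = 429 decimal.
V_a = V_low + 429·LSB = -9.48633 V; V_b = V_low + 430·LSB = -9.48047 V.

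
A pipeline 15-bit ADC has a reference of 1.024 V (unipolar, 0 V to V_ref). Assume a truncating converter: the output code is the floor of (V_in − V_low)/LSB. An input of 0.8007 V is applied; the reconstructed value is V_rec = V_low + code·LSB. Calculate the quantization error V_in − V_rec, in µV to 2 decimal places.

Step size: 1.024 V ÷ 2^15 = 31.25 µV.
(V_in − V_low)/LSB = (0.8007 − 0)/3.125e-05 = 25622.4000 → code 25622 (floor).
Code 25622 maps back to 0 + 25622×3.125e-05 V = 0.8006875 V.
Error = 0.8007 − 0.8006875 = 1.25e-05 V = 12.50 µV.

12.50 µV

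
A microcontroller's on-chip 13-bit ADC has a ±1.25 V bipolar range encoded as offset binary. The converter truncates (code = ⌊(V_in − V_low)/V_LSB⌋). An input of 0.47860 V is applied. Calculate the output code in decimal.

LSB = 2.5 V / 8192 = 305.18 µV.
(0.47860 − (−1.25)) / 0.000305176 = 5664.276 LSBs.
⌊·⌋(5664.276) = 5664.

code 5664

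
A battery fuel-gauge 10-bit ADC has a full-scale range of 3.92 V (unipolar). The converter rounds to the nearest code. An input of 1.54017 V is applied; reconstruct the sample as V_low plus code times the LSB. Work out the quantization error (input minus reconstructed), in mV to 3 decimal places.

1.264 mV

One LSB is 3.92 V / 1024 = 3.828 mV.
(V_in − V_low)/LSB = (1.54017 − 0)/0.00382812 = 402.3301 → code 402 (round).
V_rec = 0 + 402·0.00382812 = 1.5389062 V.
Error = 1.54017 − 1.5389062 = 0.00126375 V = 1.264 mV.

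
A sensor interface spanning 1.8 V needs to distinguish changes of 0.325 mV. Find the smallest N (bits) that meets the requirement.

Number of steps required ≥ 1.8 V / 0.325 mV = 5538.46.
Need 2^N ≥ 5538.46; 2^12 = 4096, 2^13 = 8192.
Minimum N = 13.

13 bits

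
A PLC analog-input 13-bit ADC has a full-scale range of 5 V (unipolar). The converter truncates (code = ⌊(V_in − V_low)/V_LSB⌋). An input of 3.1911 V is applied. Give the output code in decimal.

code 5228

Full-scale span = 5 V; LSB = 5/2^13 = 0.610 mV.
Input sits at 5228.298 steps above V_low.
Floor → code 5228.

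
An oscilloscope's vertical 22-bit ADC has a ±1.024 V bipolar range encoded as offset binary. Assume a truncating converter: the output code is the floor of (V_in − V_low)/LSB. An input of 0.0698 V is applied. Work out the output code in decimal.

With 4194304 levels over 2.048 V, one step is 0.49 µV.
Input sits at 2240102.400 steps above V_low.
⌊·⌋(2240102.400) = 2240102.

code 2240102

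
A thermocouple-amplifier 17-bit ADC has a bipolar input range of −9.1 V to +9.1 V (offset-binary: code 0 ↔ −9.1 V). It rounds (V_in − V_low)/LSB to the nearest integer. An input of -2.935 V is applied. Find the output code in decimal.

LSB = 18.2 V / 131072 = 138.85 µV.
(-2.935 − (−9.1)) / 0.000138855 = 44398.840 LSBs.
Round → code 44399.

code 44399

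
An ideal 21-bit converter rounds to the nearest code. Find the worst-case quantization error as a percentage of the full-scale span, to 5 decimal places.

Rounding → worst-case error = ½ LSB = V_FS/2^22, so 100/4194304 = 2.38419e-05 % of full scale.

0.00002 %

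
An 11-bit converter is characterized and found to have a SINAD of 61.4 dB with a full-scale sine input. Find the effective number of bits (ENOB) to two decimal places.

ENOB = (SINAD − 1.76) / 6.02 = (61.4 − 1.76)/6.02 = 9.907.

9.91 bits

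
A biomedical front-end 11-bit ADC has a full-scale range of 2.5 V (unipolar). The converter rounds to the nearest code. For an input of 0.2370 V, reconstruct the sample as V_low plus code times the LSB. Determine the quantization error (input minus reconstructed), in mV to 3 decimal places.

0.184 mV

One LSB is 2.5 V / 2048 = 1.221 mV.
Scaled input = 194.1504 LSBs, so code = 194.
Reconstructed: 0.23681641 V.
Error = 0.2370 − 0.23681641 = 0.000183594 V = 0.184 mV.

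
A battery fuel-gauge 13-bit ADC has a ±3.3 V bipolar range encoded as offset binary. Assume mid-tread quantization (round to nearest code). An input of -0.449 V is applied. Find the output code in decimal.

code 3539

Full-scale span = 6.6 V; LSB = 6.6/2^13 = 0.806 mV.
(-0.449 − (−3.3)) / 0.000805664 = 3538.696 LSBs.
Round → code 3539.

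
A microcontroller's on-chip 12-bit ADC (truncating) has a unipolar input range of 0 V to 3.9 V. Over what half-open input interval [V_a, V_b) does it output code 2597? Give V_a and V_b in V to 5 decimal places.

LSB = 3.9/2^12 = 0.952 mV.
V_a = V_low + 2597·LSB = 2.47273 V; V_b = V_low + 2598·LSB = 2.47368 V.

[2.47273 V, 2.47368 V)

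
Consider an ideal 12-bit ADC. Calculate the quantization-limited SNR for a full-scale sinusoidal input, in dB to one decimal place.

74.0 dB

SNR ≈ 6.02·N + 1.76 dB = 6.02·12 + 1.76 = 74.00 dB.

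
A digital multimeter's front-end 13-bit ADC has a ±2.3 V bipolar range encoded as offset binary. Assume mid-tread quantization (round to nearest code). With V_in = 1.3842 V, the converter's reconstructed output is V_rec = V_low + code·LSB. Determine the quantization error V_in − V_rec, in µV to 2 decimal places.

44.73 µV

One LSB is 4.6 V / 8192 = 0.562 mV.
Scaled input = 6561.0797 LSBs, so code = 6561.
Code 6561 maps back to (−2.3) + 6561×0.000561523 V = 1.3841553 V.
Error = 1.3842 − 1.3841553 = 4.47266e-05 V = 44.73 µV.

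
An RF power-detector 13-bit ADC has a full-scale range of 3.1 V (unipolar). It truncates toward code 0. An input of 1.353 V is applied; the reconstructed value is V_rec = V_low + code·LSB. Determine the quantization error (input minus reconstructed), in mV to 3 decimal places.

One LSB is 3.1 V / 8192 = 378.42 µV.
(V_in − V_low)/LSB = (1.353 − 0)/0.000378418 = 3575.4116 → code 3575 (floor).
V_rec = 0 + 3575·0.000378418 = 1.3528442 V.
Difference: 0.000155762 V → 0.156 mV.

0.156 mV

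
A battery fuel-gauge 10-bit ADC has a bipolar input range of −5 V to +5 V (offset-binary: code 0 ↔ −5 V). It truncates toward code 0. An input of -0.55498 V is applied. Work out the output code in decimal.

Full-scale span = 10 V; LSB = 10/2^10 = 9.766 mV.
(-0.55498 − (−5)) / 0.00976562 = 455.170 LSBs.
Floor → code 455.

code 455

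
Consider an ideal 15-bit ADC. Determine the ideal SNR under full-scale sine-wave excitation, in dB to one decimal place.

92.1 dB

SNR ≈ 6.02·N + 1.76 dB = 6.02·15 + 1.76 = 92.06 dB.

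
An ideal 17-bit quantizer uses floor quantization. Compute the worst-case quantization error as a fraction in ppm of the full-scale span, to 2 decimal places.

7.63 ppm

Truncating → worst-case error = 1 LSB = V_FS/2^17, so 1e+06/131072 = 7.62939 ppm of full scale.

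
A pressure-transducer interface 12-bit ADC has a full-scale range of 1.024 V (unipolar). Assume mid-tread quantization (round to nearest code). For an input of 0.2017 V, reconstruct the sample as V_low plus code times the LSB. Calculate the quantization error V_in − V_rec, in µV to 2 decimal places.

One LSB is 1.024 V / 4096 = 250.00 µV.
Scaled input = 806.8000 LSBs, so code = 807.
Reconstructed: 0.20175 V.
Difference: -5e-05 V → -50.00 µV.

-50.00 µV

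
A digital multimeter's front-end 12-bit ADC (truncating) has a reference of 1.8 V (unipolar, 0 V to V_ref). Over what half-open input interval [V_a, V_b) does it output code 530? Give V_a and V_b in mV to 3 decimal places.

[232.910 mV, 233.350 mV)

LSB = 1.8/2^12 = 439.45 µV.
V_a = V_low + 530·LSB = 0.23291 V; V_b = V_low + 531·LSB = 0.23335 V.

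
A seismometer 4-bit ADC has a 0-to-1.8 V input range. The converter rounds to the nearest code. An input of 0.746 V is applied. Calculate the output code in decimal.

With 16 levels over 1.8 V, one step is 112.500 mV.
(0.746 − 0) / 0.1125 = 6.631 LSBs.
So the output code is 7.

code 7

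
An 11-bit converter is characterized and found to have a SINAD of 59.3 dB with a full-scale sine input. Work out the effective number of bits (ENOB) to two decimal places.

ENOB = (SINAD − 1.76) / 6.02 = (59.3 − 1.76)/6.02 = 9.558.

9.56 bits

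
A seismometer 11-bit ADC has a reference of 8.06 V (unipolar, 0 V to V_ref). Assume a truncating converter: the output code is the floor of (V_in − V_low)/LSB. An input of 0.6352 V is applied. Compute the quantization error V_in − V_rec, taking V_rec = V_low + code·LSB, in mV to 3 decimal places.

Step size: 8.06 V ÷ 2^11 = 3.936 mV.
Scaled input = 161.4007 LSBs, so code = 161.
V_rec = 0 + 161·0.00393555 = 0.63362305 V.
Difference: 0.00157695 V → 1.577 mV.

1.577 mV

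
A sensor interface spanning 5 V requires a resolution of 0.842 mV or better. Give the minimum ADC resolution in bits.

Number of steps required ≥ 5 V / 0.842 mV = 5938.24.
Need 2^N ≥ 5938.24; 2^12 = 4096, 2^13 = 8192.
Minimum N = 13.

13 bits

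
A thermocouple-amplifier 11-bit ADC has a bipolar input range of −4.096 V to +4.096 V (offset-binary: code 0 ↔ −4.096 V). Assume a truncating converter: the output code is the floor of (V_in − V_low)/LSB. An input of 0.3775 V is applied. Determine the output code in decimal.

code 1118

LSB = 8.192 V / 2048 = 4.000 mV.
Input sits at 1118.375 steps above V_low.
⌊·⌋(1118.375) = 1118.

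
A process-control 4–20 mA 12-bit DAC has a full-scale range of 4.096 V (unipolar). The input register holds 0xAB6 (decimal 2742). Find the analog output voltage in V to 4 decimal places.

LSB = 4.096 V / 2^12 = 1.000 mV.
Code 0xAB6 = 2742 decimal.
V_out = 0 + 2742 × 0.001 V = 2.742 V.

2.7420 V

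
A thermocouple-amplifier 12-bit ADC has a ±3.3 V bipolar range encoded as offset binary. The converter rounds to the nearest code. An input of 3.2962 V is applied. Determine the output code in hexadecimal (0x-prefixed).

code 0xFFE (decimal 4094)

With 4096 levels over 6.6 V, one step is 1.611 mV.
(3.2962 − (−3.3)) / 0.00161133 = 4093.642 LSBs.
round(4093.642) = 4094.
In hexadecimal (0x-prefixed): 0xFFE.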